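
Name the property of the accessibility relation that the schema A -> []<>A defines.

Symmetry

This schema is the B axiom.
It corresponds to symmetry: forall x forall y (Rxy -> Ryx).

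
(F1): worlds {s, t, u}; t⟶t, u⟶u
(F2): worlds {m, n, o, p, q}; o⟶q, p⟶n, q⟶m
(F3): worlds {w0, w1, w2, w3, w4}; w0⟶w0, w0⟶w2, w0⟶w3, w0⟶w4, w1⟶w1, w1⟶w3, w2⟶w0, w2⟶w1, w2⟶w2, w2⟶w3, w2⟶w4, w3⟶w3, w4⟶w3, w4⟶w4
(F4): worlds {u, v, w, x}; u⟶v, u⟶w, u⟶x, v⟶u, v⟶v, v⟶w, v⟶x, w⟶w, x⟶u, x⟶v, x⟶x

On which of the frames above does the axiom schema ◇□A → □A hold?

(F1)

Frame correspondent (Sahlqvist): ∀x ∀y ∀z (Rxy ∧ Rxz → Ryz) — i.e. the Euclidean property.
(F1): condition met.
(F2): fails — Roq and Roq but not Rqq.
(F3): fails — Rw0w4 and Rw0w2 but not Rw4w2.
(F4): fails — Ruw and Ruv but not Rwv.
Valid on: (F1).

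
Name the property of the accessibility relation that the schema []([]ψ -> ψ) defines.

shift-reflexivity: forall x forall y (Rxy -> Ryy)

This is the T□ axiom.
Its frame correspondent is shift-reflexivity — forall x forall y (Rxy -> Ryy).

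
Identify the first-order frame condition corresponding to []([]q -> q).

Suppose □(□q→q) is valid. Take Rxy and set V(q)={w : Ryw}. Then at y, □q holds; since □(□q→q) at x, □q→q at y, so q at y, i.e. Ryy.
Conversely, any frame satisfying forall x forall y (Rxy -> Ryy) validates the schema.
Frame condition: forall x forall y (Rxy -> Ryy).

shift-reflexivity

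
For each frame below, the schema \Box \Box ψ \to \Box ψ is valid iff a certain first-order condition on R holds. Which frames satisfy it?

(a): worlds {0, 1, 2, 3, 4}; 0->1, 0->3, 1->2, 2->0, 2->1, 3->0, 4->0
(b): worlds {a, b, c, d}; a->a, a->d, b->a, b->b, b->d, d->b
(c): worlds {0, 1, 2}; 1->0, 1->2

(b)

Frame correspondent (Sahlqvist): \forall x \forall y (Rxy \to \exists z (Rxz \wedge Rzy)) — i.e. density.
(a): fails — R12 but no z with R1z and Rz2.
(b): ✓.
(c): fails — R12 but no z with R1z and Rz2.
Valid on: (b).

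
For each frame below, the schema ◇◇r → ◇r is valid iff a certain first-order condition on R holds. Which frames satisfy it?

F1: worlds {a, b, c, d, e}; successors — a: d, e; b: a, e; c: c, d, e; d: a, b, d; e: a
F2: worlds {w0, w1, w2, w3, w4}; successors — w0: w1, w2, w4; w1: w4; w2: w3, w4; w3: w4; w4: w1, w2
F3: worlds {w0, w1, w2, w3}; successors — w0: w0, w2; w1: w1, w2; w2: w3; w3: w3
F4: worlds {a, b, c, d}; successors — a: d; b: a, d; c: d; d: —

F4

The schema corresponds to transitivity: ∀x ∀y ∀z (Rxy ∧ Ryz → Rxz).
F1: fails — Rcd and Rdb but not Rcb.
F2: fails — Rw2w4 and Rw4w1 but not Rw2w1.
F3: fails — Rw1w2 and Rw2w3 but not Rw1w3.
F4: satisfies the condition.
Valid on: F4.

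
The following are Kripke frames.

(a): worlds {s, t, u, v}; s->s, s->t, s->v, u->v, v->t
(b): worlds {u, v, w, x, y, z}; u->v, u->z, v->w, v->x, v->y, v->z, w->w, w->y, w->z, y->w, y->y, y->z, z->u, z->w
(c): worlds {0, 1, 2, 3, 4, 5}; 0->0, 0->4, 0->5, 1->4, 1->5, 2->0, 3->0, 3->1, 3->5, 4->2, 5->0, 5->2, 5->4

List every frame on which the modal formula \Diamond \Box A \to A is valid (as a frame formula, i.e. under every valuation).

none

This is the axiom for a generalized confluence (Geach) condition; its first-order frame correspondent is \forall x \forall y (xRy \to \exists w (yRw \wedge x = w)).
(a): fails — sRt but no w with tRw and s=w.
(b): fails — uRv but no t with vRt and u=t.
(c): fails — 0R4 but no w with 4Rw and 0=w.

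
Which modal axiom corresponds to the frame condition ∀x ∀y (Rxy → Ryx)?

s → □◇s

The condition is symmetry. The B schema s → □◇s defines it.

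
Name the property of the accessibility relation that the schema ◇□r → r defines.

symmetry: ∀x ∀y (Rxy → Ryx)

This is frame-equivalent to r → □◇r (substitute ¬r for r and contrapose).
Suppose r→□◇r is valid. Take Rxy and set V(r)={x}. Then r at x, so □◇r at x, so ◇r at y, so some z with Ryz has r; z=x, i.e. Ryx.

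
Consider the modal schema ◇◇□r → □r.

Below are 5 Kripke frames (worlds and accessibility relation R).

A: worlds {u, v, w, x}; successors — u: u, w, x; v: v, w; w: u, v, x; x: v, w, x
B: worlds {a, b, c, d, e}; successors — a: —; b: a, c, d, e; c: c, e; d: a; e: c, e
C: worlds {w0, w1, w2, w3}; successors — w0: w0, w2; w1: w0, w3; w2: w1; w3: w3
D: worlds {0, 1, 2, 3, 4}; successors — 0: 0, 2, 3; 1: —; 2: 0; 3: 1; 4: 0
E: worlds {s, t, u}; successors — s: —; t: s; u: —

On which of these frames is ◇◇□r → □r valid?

E

This is the axiom for a generalized confluence (Geach) condition; its first-order frame correspondent is ∀x ∀y ∀z ((xR²y ∧ xRz) → ∃w (yRw ∧ z = w)).
A: fails — uR²v, uRu but no t with vRt and u=t.
B: fails — bR²a, bRa but no w with aRw and a=w.
C: fails — w0R²w1, w0Rw2 but no w with w1Rw and w2=w.
D: fails — 0R²1, 0R0 but no w with 1Rw and 0=w.
E: holds.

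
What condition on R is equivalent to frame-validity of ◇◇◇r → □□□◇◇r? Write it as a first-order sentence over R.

This is a Sahlqvist (Geach-type) schema ◇^3□^0r → □^3◇^2r.
Minimal-valuation argument: fix x; take any y with xR^3y and any z with xR^3z. Set V(r) to the set of worlds R-reachable from y in exactly 0 steps. Then □^0r holds at y, so the antecedent holds at x; validity forces ◇^2r at z, giving a w with zR^2w and yR^0w.
First-order correspondent: ∀x ∀y ∀z ((xR³y ∧ xR³z) → ∃w (y = w ∧ zR²w)).

∀x ∀y ∀z ((xR³y ∧ xR³z) → ∃w (y = w ∧ zR²w))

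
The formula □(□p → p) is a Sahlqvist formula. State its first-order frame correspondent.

shift-reflexivity

Suppose □(□p→p) is valid. Take Rxy and set V(p)={w : Ryw}. Then at y, □p holds; since □(□p→p) at x, □p→p at y, so p at y, i.e. Ryy.
Conversely, any frame satisfying ∀x ∀y (Rxy → Ryy) validates the schema.
So the correspondent is shift-reflexivity.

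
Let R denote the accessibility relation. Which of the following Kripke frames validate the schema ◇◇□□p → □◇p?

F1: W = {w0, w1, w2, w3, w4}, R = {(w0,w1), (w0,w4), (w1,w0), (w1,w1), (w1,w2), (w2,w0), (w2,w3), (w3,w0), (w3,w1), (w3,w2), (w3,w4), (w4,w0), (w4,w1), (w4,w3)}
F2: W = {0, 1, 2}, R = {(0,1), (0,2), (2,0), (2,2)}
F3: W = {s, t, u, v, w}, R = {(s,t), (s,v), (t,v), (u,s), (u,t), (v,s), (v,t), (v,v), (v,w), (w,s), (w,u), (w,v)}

F1, F3

The schema corresponds to a generalized confluence (Geach) condition: ∀x ∀y ∀z ((xR²y ∧ xRz) → ∃w (yR²w ∧ zRw)).
F1: ✓.
F2: fails — 0R²0, 0R1 but no w with 0R²w and 1Rw.
F3: ✓.
Valid on: F1, F3.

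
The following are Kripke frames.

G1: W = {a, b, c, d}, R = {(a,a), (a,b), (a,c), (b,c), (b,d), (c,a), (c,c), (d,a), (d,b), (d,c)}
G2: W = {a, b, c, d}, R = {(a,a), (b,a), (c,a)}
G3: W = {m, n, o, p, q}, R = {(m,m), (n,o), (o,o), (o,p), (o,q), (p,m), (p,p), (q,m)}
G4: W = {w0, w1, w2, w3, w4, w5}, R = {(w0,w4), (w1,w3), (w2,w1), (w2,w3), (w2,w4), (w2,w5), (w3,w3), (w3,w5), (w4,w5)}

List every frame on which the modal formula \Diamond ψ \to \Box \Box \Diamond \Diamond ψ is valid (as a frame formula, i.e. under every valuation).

This is the axiom for a generalized confluence (Geach) condition; its first-order frame correspondent is \forall x \forall y \forall z ((xRy \wedge x R^2 z) \to \exists w (y = w \wedge z R^2 w)).
G1: fails — bRd, bR²b but no w with d=w and bR²w.
G2: ✓.
G3: fails — nRo, nR²p but no w with o=w and pR²w.
G4: fails — w0Rw4, w0R²w5 but no w with w4=w and w5R²w.

G2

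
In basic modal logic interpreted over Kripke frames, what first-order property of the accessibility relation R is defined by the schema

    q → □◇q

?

Suppose q→□◇q is valid. Take Rxy and set V(q)={x}. Then q at x, so □◇q at x, so ◇q at y, so some z with Ryz has q; z=x, i.e. Ryx.
Conversely, on a frame with symmetry the schema holds at every world under every valuation.
So the correspondent is symmetry.

Symmetry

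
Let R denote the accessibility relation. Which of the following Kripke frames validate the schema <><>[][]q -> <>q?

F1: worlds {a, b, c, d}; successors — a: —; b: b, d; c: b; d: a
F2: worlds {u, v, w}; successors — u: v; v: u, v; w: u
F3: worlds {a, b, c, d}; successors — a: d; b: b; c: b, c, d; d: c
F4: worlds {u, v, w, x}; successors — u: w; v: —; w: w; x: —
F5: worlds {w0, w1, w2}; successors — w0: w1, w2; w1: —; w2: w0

F2, F4

The schema corresponds to a generalized confluence (Geach) condition: forall x forall y (x R^2 y -> exists w (y R^2 w & xRw)).
F1: fails — bR²a but no w with aR²w and bRw.
F2: satisfies the condition.
F3: fails — dR²b but no w with bR²w and dRw.
F4: satisfies the condition.
F5: fails — w0R²w0 but no w with w0R²w and w0Rw.
Valid on: F2, F4.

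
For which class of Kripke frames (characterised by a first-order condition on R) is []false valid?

□⊥ is valid iff no world has any successor (otherwise □⊥ fails at any world with one).
The converse is a direct semantic check.
So the correspondent is emptiness of R.

emptiness of R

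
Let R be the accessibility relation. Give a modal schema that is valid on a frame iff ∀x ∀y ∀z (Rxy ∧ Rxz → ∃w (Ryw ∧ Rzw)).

◇□p → □◇p

A defining formula is ◇□p → □◇p (the .2 axiom).
Suppose ◇□p→□◇p is valid. Take Rxy, Rxz and set V(p)={w : Ryw}. Then □p at y so ◇□p at x, so □◇p at x, so ◇p at z, giving w with Rzw and Ryw.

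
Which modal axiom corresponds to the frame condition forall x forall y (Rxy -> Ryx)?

r → □◇r

This is symmetry; the standard corresponding axiom is B: r → □◇r.
Suppose r→□◇r is valid. Take Rxy and set V(r)={x}. Then r at x, so □◇r at x, so ◇r at y, so some z with Ryz has r; z=x, i.e. Ryx.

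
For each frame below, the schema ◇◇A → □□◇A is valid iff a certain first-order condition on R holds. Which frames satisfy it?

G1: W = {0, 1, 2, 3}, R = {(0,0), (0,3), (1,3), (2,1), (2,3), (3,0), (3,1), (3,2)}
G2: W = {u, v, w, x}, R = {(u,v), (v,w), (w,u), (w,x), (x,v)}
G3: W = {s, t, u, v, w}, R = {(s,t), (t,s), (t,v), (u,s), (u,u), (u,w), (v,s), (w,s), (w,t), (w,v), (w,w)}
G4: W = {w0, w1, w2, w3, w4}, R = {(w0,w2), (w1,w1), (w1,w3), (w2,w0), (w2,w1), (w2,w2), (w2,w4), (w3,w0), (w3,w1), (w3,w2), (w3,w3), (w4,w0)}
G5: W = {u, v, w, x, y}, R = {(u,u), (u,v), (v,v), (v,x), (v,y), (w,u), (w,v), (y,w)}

none

This is the axiom for a generalized confluence (Geach) condition; its first-order frame correspondent is ∀x ∀y ∀z ((xR²y ∧ xR²z) → ∃w (y = w ∧ zRw)).
G1: fails — 0R²0, 0R²1 but no w with 0=w and 1Rw.
G2: fails — uR²w, uR²w but no t with w=t and wRt.
G3: fails — sR²s, sR²s but no w* with s=w* and sRw*.
G4: fails — w0R²w0, w0R²w0 but no w with w0=w and w0Rw.
G5: fails — uR²u, uR²v but no t with u=t and vRt.
Valid on no frame.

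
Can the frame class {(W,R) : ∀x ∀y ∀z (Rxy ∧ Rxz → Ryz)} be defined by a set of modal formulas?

This is a Sahlqvist condition; the 5 axiom ◇p → □◇p defines it.

Definable; ◇p → □◇p defines it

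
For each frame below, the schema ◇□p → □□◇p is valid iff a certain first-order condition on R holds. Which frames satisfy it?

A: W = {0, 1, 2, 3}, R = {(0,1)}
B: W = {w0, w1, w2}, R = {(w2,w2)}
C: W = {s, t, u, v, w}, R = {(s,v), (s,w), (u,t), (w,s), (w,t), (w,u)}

Frame correspondent (Sahlqvist): ∀x ∀y ∀z ((xRy ∧ xR²z) → ∃w (yRw ∧ zRw)) — i.e. a generalized confluence (Geach) condition.
A: condition met.
B: condition met.
C: fails — sRv, sR²s but no w* with vRw* and sRw*.

A, B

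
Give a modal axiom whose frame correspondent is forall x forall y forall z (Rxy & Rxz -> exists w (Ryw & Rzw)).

◇□q → □◇q

This is convergence; the standard corresponding axiom is .2: ◇□q → □◇q.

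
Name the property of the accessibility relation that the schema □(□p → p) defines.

Suppose □(□p→p) is valid. Take Rxy and set V(p)={w : Ryw}. Then at y, □p holds; since □(□p→p) at x, □p→p at y, so p at y, i.e. Ryy.
Conversely, any frame satisfying ∀x ∀y (Rxy → Ryy) validates the schema.
So the correspondent is shift-reflexivity.

Shift-reflexivity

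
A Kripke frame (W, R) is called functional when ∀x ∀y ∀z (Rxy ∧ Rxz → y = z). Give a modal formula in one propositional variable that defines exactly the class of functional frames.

The condition is partial functionality. The CD schema ◇q → □q defines it.
Suppose ◇q→□q is valid. Take Rxy, Rxz and set V(q)={y}. Then ◇q at x, so □q at x, so q at z, i.e. z=y.

◇q → □q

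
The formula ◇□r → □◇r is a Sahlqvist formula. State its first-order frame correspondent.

This is the .2 axiom.
It corresponds to convergence: ∀x ∀y ∀z (Rxy ∧ Rxz → ∃w (Ryw ∧ Rzw)).

convergence: ∀x ∀y ∀z (Rxy ∧ Rxz → ∃w (Ryw ∧ Rzw))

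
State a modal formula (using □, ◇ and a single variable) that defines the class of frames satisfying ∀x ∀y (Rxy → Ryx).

A defining formula is s → □◇s (the B axiom).
Suppose s→□◇s is valid. Take Rxy and set V(s)={x}. Then s at x, so □◇s at x, so ◇s at y, so some z with Ryz has s; z=x, i.e. Ryx.

s → □◇s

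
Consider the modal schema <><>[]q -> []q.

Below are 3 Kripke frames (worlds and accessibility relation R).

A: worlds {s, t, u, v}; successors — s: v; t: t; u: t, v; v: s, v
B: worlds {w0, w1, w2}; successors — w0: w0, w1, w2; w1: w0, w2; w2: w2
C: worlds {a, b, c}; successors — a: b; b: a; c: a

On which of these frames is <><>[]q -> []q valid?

C

The schema corresponds to a generalized confluence (Geach) condition: forall x forall y forall z ((x R^2 y & xRz) -> exists w (yRw & z = w)).
A: fails — uR²s, uRt but no w with sRw and t=w.
B: fails — w0R²w1, w0Rw1 but no w with w1Rw and w1=w.
C: condition met.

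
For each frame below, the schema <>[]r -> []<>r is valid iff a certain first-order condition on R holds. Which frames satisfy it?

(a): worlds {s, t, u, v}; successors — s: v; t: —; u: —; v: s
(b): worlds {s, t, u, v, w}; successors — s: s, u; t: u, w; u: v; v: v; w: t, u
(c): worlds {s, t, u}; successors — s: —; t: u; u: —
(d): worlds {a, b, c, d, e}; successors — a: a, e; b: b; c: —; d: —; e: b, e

Frame correspondent (Sahlqvist): forall x forall y forall z (Rxy & Rxz -> exists w (Ryw & Rzw)) — i.e. convergence.
(a): ✓.
(b): fails — Rsu and Rss but u and s have no common successor.
(c): fails — Rtu and Rtu but u and u have no common successor.
(d): ✓.

(a), (d)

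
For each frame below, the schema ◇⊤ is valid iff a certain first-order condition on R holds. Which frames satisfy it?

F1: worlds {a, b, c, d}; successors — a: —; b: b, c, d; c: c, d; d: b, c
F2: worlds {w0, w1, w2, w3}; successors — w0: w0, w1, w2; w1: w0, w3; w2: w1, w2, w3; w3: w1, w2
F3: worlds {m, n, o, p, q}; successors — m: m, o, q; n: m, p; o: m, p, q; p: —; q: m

F2

This is the axiom for seriality; its first-order frame correspondent is ∀x ∃y Rxy.
F1: fails — world a has no successor.
F2: condition met.
F3: fails — world p has no successor.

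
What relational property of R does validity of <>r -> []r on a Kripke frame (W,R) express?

Suppose ◇r→□r is valid. Take Rxy, Rxz and set V(r)={y}. Then ◇r at x, so □r at x, so r at z, i.e. z=y.
Conversely, on a frame with partial functionality the schema holds at every world under every valuation.
Frame condition: forall x forall y forall z (Rxy & Rxz -> y = z).

partial functionality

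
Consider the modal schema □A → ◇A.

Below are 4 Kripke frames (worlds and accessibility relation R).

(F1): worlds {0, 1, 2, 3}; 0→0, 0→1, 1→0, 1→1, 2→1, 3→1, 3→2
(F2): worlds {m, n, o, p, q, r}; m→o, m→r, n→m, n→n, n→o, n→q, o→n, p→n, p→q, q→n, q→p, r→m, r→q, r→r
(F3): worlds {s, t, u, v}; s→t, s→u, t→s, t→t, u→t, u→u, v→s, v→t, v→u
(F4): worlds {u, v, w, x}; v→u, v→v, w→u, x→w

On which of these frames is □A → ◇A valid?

Frame correspondent (Sahlqvist): ∀x ∃y Rxy — i.e. seriality.
(F1): satisfies the condition.
(F2): satisfies the condition.
(F3): satisfies the condition.
(F4): fails — world u has no successor.

(F1), (F2), (F3)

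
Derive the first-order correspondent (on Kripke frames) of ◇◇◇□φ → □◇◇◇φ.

This is a Sahlqvist (Geach-type) schema ◇^3□^1φ → □^1◇^3φ.
Minimal-valuation argument: fix x; take any y with xR^3y and any z with xR^1z. Set V(φ) to the set of worlds R-reachable from y in exactly 1 step. Then □^1φ holds at y, so the antecedent holds at x; validity forces ◇^3φ at z, giving a w with zR^3w and yR^1w.
First-order correspondent: ∀x ∀y ∀z ((xR³y ∧ xRz) → ∃w (yRw ∧ zR³w)).

∀x ∀y ∀z ((xR³y ∧ xRz) → ∃w (yRw ∧ zR³w))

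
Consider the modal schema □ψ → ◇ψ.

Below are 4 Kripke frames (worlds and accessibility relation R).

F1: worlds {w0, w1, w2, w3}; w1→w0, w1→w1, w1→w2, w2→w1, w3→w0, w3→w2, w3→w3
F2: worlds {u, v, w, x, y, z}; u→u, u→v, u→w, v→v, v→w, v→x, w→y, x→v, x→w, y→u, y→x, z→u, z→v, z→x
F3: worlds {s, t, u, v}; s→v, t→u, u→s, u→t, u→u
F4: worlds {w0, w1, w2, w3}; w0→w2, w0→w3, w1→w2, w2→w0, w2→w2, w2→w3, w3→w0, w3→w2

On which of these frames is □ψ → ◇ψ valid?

F2, F4

Frame correspondent (Sahlqvist): ∀x ∃y Rxy — i.e. seriality.
F1: fails — world w0 has no successor.
F2: condition met.
F3: fails — world v has no successor.
F4: condition met.
Valid on: F2, F4.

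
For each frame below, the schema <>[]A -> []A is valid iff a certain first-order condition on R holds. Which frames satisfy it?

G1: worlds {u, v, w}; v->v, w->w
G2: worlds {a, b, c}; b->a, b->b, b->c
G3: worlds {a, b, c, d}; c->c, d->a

The schema corresponds to the Euclidean property: forall x forall y forall z (Rxy & Rxz -> Ryz).
G1: satisfies the condition.
G2: fails — Rba and Rba but not Raa.
G3: fails — Rda and Rda but not Raa.
Valid on: G1.

G1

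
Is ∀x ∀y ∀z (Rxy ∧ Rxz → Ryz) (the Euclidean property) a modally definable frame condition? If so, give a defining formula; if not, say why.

This is a Sahlqvist condition; the 5 axiom ◇r → □◇r defines it.
Suppose ◇r→□◇r is valid. Take Rxy, Rxz and set V(r)={y}. Then ◇r at x, so □◇r at x, so ◇r at z, so some w with Rzw has r; w=y, i.e. Rzy. By symmetry of the argument, Ryz.

Yes — defined by ◇r → □◇r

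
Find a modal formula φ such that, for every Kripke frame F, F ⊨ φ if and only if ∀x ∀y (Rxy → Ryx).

The condition is symmetry. The B schema r → □◇r defines it.
Suppose r→□◇r is valid. Take Rxy and set V(r)={x}. Then r at x, so □◇r at x, so ◇r at y, so some z with Ryz has r; z=x, i.e. Ryx.

r → □◇r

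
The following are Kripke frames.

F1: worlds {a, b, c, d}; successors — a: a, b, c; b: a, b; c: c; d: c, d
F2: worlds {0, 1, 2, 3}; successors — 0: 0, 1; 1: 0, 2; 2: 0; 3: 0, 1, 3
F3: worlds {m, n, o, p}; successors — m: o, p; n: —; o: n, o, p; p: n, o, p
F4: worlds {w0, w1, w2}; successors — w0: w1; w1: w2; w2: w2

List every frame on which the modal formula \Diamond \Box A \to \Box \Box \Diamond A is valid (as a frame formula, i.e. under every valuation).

Frame correspondent (Sahlqvist): \forall x \forall y \forall z ((xRy \wedge x R^2 z) \to \exists w (yRw \wedge zRw)) — i.e. a generalized confluence (Geach) condition.
F1: fails — aRb, aR²c but no w with bRw and cRw.
F2: condition met.
F3: fails — mRo, mR²n but no w with oRw and nRw.
F4: condition met.

F2, F4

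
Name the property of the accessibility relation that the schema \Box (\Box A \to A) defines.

This schema is the T□ axiom.
It corresponds to shift-reflexivity: \forall x \forall y (Rxy \to Ryy).

shift-reflexivity: \forall x \forall y (Rxy \to Ryy)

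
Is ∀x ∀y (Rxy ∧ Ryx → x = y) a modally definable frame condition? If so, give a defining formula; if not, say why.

Not modally definable

If a class were modally definable it would be closed under surjective bounded morphisms (Goldblatt–Thomason).
The 4-cycle (worlds a,b,c,d with a→b→c→d→a) is antisymmetric. Sending even-indexed worlds to • and odd-indexed worlds to ∘ is a surjective bounded morphism onto the two-world frame with •↔∘, which is not antisymmetric.
Hence antisymmetry is not modally definable.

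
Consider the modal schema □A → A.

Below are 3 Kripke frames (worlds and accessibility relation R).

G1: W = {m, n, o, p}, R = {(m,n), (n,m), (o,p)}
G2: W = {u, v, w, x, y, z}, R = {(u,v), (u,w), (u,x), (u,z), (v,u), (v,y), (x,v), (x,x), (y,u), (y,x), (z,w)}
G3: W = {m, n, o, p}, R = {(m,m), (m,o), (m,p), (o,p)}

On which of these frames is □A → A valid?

The schema corresponds to reflexivity: ∀x Rxx.
G1: fails — world m does not see itself.
G2: fails — world u does not see itself.
G3: fails — world n does not see itself.

none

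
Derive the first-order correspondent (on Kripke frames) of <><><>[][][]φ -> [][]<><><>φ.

forall x forall y forall z ((x R^3 y & x R^2 z) -> exists w (y R^3 w & z R^3 w))

This is a Sahlqvist (Geach-type) schema ◇^3□^3φ → □^2◇^3φ.
First-order correspondent: forall x forall y forall z ((x R^3 y & x R^2 z) -> exists w (y R^3 w & z R^3 w)).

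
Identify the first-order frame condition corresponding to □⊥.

emptiness of R

This schema is the Ver axiom.
Its frame correspondent is emptiness of R — ∀x ∀y ¬Rxy.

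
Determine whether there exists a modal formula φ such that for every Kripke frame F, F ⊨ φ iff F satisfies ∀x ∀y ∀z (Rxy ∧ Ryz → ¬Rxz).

If a class were modally definable it would be closed under surjective bounded morphisms (Goldblatt–Thomason).
The 7-cycle (worlds 0,1,2,3,4,5,6 with 0→1→2→3→4→5→6→0) is intransitive. Mapping every world to a single reflexive point • is a surjective bounded morphism; the reflexive point is not intransitive (R••∧R•• but R••).
So no modal formula (or set of formulas) defines exactly the intransitive frames.

No — not modally definable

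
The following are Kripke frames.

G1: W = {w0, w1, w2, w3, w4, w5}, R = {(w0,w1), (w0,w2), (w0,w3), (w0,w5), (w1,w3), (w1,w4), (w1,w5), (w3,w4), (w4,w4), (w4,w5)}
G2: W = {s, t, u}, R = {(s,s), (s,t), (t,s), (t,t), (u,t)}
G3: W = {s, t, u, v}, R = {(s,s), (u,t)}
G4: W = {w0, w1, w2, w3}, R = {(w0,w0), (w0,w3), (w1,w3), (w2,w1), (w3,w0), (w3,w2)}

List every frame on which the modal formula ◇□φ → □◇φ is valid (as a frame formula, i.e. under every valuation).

The schema corresponds to convergence: ∀x ∀y ∀z (Rxy ∧ Rxz → ∃w (Ryw ∧ Rzw)).
G1: fails — Rw0w5 and Rw0w5 but w5 and w5 have no common successor.
G2: satisfies the condition.
G3: fails — Rut and Rut but t and t have no common successor.
G4: fails — Rw3w2 and Rw3w0 but w2 and w0 have no common successor.

G2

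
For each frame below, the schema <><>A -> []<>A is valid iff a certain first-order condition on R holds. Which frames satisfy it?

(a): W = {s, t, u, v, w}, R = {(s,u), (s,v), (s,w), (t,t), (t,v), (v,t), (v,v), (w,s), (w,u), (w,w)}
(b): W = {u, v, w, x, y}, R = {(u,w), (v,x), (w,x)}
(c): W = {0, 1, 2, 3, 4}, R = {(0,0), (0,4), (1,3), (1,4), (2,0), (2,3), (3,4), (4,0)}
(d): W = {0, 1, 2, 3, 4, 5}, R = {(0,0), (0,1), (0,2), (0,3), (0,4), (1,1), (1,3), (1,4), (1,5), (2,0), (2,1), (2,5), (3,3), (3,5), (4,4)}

(b)

The schema corresponds to a generalized confluence (Geach) condition: forall x forall y forall z ((x R^2 y & xRz) -> exists w (y = w & zRw)).
(a): fails — sR²s, sRu but no w* with s=w* and uRw*.
(b): holds.
(c): fails — 0R²4, 0R4 but no w with 4=w and 4Rw.
(d): fails — 0R²0, 0R1 but no w with 0=w and 1Rw.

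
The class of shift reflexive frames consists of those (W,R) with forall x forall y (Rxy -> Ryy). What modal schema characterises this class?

A defining formula is □(□r → r) (the T□ axiom).

□(□r → r)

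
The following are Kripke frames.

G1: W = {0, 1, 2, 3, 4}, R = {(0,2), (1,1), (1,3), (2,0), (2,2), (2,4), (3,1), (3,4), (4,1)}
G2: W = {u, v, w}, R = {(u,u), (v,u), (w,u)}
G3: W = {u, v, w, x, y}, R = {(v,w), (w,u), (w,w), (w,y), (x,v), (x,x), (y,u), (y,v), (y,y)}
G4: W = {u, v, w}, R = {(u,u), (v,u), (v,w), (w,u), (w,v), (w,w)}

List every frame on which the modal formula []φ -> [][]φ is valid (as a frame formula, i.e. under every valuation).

Frame correspondent (Sahlqvist): forall x forall y forall z (Rxy & Ryz -> Rxz) — i.e. transitivity.
G1: fails — R02 and R20 but not R00.
G2: satisfies the condition.
G3: fails — Rvw and Rwu but not Rvu.
G4: fails — Rvw and Rwv but not Rvv.
Valid on: G2.

G2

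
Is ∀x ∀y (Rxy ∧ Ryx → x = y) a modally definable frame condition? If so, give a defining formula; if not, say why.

Not modally definable

Modal frame validity is preserved under surjective bounded morphisms.
The 4-cycle (worlds s,t,u,v with s→t→u→v→s) is antisymmetric. Sending even-indexed worlds to s and odd-indexed worlds to t is a surjective bounded morphism onto the two-world frame with s↔t, which is not antisymmetric.
So the class is not modally definable.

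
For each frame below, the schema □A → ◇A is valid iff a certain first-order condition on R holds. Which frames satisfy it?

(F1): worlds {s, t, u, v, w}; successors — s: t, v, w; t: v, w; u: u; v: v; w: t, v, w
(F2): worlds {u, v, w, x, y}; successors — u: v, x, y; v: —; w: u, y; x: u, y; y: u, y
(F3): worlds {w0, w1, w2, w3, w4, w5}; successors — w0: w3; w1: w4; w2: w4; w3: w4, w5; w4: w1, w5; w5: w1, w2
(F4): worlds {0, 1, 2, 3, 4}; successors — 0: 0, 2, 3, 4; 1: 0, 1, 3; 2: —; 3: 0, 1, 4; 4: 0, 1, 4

(F1), (F3)

Frame correspondent (Sahlqvist): ∀x ∃y Rxy — i.e. seriality.
(F1): holds.
(F2): fails — world v has no successor.
(F3): holds.
(F4): fails — world 2 has no successor.
Valid on: (F1), (F3).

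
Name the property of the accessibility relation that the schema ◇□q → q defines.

Symmetry

Equivalently (dual form): q → □◇q.
Suppose q→□◇q is valid. Take Rxy and set V(q)={x}. Then q at x, so □◇q at x, so ◇q at y, so some z with Ryz has q; z=x, i.e. Ryx.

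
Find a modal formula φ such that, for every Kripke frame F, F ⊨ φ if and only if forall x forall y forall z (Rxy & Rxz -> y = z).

◇p → □p

The condition is partial functionality. The CD schema ◇p → □p defines it.
Suppose ◇p→□p is valid. Take Rxy, Rxz and set V(p)={y}. Then ◇p at x, so □p at x, so p at z, i.e. z=y.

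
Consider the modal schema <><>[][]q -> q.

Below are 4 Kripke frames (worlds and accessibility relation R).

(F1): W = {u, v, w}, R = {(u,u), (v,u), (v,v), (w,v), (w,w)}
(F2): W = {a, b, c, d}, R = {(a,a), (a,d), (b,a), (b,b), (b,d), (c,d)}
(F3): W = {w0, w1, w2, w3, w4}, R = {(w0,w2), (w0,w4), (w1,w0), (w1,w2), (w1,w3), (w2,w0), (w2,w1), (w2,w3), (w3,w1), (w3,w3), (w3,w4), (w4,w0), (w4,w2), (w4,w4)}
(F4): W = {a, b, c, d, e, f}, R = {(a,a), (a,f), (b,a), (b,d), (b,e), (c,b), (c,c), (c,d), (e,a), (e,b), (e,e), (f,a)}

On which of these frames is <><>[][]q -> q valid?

(F3)

The schema corresponds to a generalized confluence (Geach) condition: forall x forall y (x R^2 y -> exists w (y R^2 w & x = w)).
(F1): fails — vR²u but no t with uR²t and v=t.
(F2): fails — aR²d but no w with dR²w and a=w.
(F3): satisfies the condition.
(F4): fails — bR²a but no w with aR²w and b=w.
Valid on: (F3).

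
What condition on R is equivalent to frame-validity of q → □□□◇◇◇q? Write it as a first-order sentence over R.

∀x ∀z (xR³z → ∃w (x = w ∧ zR³w))

This is a Sahlqvist (Geach-type) schema ◇^0□^0q → □^3◇^3q.
Minimal-valuation argument: fix x; take any y with xR^0y and any z with xR^3z. Set V(q) to the set of worlds R-reachable from y in exactly 0 steps. Then □^0q holds at y, so the antecedent holds at x; validity forces ◇^3q at z, giving a w with zR^3w and yR^0w.
First-order correspondent: ∀x ∀z (xR³z → ∃w (x = w ∧ zR³w)).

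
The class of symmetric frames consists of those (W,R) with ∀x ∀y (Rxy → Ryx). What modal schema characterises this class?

r → □◇r

A defining formula is r → □◇r (the B axiom).
Suppose r→□◇r is valid. Take Rxy and set V(r)={x}. Then r at x, so □◇r at x, so ◇r at y, so some z with Ryz has r; z=x, i.e. Ryx.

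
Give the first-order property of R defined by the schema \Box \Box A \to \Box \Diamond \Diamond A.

This is a Sahlqvist (Geach-type) schema ◇^0□^2A → □^1◇^2A.
First-order correspondent: \forall x \forall z (xRz \to \exists w (x R^2 w \wedge z R^2 w)).

\forall x \forall z (xRz \to \exists w (x R^2 w \wedge z R^2 w))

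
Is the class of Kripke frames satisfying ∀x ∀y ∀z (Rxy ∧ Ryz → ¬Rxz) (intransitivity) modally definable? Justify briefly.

If a class were modally definable it would be closed under surjective bounded morphisms (Goldblatt–Thomason).
The 3-cycle (worlds s,t,u with s→t→u→s) is intransitive. Mapping every world to a single reflexive point • is a surjective bounded morphism; the reflexive point is not intransitive (R••∧R•• but R••).
So the class is not modally definable.

Not modally definable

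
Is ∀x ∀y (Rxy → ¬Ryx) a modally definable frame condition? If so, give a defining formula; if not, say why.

Not definable by any modal formula

Any modally definable frame class is closed under surjective bounded morphisms.
The 4-cycle (worlds s,t,u,v with s→t→u→v→s) is asymmetric. Mapping every world to a single reflexive point • is a surjective bounded morphism, and the reflexive point is not asymmetric (R•• but asymmetry requires ¬R••).
Hence asymmetry is not modally definable.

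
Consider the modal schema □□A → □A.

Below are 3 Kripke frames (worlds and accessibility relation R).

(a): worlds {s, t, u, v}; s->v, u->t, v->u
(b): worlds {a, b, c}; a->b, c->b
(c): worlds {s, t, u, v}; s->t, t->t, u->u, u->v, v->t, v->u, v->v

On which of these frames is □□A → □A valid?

(c)

The schema corresponds to density: ∀x ∀y (Rxy → ∃z (Rxz ∧ Rzy)).
(a): fails — Rvu but no z with Rvz and Rzu.
(b): fails — Rab but no z with Raz and Rzb.
(c): condition met.
Valid on: (c).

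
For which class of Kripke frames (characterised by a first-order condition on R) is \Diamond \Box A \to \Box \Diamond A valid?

This is the .2 axiom.
It corresponds to convergence: \forall x \forall y \forall z (Rxy \wedge Rxz \to \exists w (Ryw \wedge Rzw)).

convergence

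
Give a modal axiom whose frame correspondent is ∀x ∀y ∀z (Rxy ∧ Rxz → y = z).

◇r → □r

This is partial functionality; the standard corresponding axiom is CD: ◇r → □r.
Suppose ◇r→□r is valid. Take Rxy, Rxz and set V(r)={y}. Then ◇r at x, so □r at x, so r at z, i.e. z=y.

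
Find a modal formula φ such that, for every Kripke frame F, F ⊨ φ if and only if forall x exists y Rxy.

A defining formula is □p → ◇p (the D axiom).
Suppose □p→◇p is valid. At any x set V(p)=W. Then □p at x, so ◇p at x, so x has a successor.

□p → ◇p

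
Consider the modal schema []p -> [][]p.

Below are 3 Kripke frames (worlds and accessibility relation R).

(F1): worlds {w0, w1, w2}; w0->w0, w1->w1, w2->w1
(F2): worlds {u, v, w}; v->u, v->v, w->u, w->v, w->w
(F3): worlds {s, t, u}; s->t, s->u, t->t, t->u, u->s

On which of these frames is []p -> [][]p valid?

The schema corresponds to transitivity: forall x forall y forall z (Rxy & Ryz -> Rxz).
(F1): ✓.
(F2): ✓.
(F3): fails — Rus and Rsu but not Ruu.

(F1), (F2)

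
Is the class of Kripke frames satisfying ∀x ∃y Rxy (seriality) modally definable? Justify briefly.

The condition is seriality. A defining modal formula is □r → ◇r.

Yes, by □r → ◇r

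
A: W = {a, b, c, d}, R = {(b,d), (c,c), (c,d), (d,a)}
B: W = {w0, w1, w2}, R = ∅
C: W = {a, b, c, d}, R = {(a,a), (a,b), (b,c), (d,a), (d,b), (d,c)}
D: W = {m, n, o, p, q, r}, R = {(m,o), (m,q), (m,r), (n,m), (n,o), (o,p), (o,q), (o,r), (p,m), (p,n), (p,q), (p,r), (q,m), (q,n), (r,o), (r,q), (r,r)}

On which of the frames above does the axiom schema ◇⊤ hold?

Frame correspondent (Sahlqvist): ∀x ∃y Rxy — i.e. seriality.
A: fails — world a has no successor.
B: fails — world w0 has no successor.
C: fails — world c has no successor.
D: holds.
Valid on: D.

D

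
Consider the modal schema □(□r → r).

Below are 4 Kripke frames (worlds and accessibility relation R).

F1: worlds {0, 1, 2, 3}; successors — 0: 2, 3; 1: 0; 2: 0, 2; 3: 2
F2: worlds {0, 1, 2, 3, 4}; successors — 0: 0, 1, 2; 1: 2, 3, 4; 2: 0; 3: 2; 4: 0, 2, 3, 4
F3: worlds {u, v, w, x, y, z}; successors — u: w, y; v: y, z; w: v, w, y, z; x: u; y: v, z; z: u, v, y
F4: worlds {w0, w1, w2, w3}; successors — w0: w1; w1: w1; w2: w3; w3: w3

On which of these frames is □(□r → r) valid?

F4

This is the axiom for shift-reflexivity; its first-order frame correspondent is ∀x ∀y (Rxy → Ryy).
F1: fails — R10 but not R00.
F2: fails — R32 but not R22.
F3: fails — Rvz but not Rzz.
F4: holds.
Valid on: F4.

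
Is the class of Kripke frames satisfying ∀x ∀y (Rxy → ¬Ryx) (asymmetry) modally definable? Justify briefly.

Any modally definable frame class is closed under surjective bounded morphisms.
The 4-cycle (worlds 0,1,2,3 with 0→1→2→3→0) is asymmetric. Mapping every world to a single reflexive point • is a surjective bounded morphism, and the reflexive point is not asymmetric (R•• but asymmetry requires ¬R••).
So no modal formula (or set of formulas) defines exactly the asymmetric frames.

Not modally definable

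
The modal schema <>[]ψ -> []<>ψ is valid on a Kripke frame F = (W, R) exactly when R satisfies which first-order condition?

Suppose ◇□ψ→□◇ψ is valid. Take Rxy, Rxz and set V(ψ)={w : Ryw}. Then □ψ at y so ◇□ψ at x, so □◇ψ at x, so ◇ψ at z, giving w with Rzw and Ryw.

Convergence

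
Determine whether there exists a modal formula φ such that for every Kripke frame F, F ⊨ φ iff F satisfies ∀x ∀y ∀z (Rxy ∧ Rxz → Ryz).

The condition is the Euclidean property. A defining modal formula is ◇p → □◇p.
Suppose ◇p→□◇p is valid. Take Rxy, Rxz and set V(p)={y}. Then ◇p at x, so □◇p at x, so ◇p at z, so some w with Rzw has p; w=y, i.e. Rzy. By symmetry of the argument, Ryz.

Definable; ◇p → □◇p defines it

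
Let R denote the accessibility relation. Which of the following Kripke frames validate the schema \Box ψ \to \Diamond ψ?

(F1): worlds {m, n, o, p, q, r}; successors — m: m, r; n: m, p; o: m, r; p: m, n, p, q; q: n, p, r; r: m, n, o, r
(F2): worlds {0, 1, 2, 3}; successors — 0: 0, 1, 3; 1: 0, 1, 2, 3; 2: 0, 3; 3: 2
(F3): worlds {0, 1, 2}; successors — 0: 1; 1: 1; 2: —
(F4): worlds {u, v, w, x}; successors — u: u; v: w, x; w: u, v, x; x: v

(F1), (F2), (F4)

The schema corresponds to seriality: \forall x \exists y Rxy.
(F1): satisfies the condition.
(F2): satisfies the condition.
(F3): fails — world 2 has no successor.
(F4): satisfies the condition.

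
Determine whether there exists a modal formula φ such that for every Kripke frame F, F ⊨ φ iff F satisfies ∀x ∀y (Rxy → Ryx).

Definable; p → □◇p defines it

This is a Sahlqvist condition; the B axiom p → □◇p defines it.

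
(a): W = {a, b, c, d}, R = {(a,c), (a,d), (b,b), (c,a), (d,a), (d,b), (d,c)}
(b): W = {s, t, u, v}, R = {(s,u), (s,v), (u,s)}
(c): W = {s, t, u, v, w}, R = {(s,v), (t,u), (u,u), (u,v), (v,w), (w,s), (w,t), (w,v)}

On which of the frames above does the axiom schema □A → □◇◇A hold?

(a)

This is the axiom for a generalized confluence (Geach) condition; its first-order frame correspondent is ∀x ∀z (xRz → ∃w (xRw ∧ zR²w)).
(a): satisfies the condition.
(b): fails — sRv but no w with sRw and vR²w.
(c): fails — wRs but no w* with wRw* and sR²w*.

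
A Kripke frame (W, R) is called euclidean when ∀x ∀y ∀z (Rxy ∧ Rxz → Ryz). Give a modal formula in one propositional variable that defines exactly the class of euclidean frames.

◇q → □◇q

This is the Euclidean property; the standard corresponding axiom is 5: ◇q → □◇q.
Suppose ◇q→□◇q is valid. Take Rxy, Rxz and set V(q)={y}. Then ◇q at x, so □◇q at x, so ◇q at z, so some w with Rzw has q; w=y, i.e. Rzy. By symmetry of the argument, Ryz.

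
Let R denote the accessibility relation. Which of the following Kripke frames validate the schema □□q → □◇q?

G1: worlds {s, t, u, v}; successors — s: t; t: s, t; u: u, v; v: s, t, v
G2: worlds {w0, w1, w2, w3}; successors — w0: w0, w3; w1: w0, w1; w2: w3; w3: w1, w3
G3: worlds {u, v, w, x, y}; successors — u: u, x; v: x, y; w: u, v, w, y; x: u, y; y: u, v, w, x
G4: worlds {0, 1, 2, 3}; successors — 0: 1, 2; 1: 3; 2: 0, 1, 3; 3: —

The schema corresponds to a generalized confluence (Geach) condition: ∀x ∀z (xRz → ∃w (xR²w ∧ zRw)).
G1: holds.
G2: holds.
G3: holds.
G4: fails — 1R3 but no w with 1R²w and 3Rw.
Valid on: G1, G2, G3.

G1, G2, G3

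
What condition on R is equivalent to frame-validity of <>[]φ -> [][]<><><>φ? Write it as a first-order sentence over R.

This is a Sahlqvist (Geach-type) schema ◇^1□^1φ → □^2◇^3φ.
Minimal-valuation argument: fix x; take any y with xR^1y and any z with xR^2z. Set V(φ) to the set of worlds R-reachable from y in exactly 1 step. Then □^1φ holds at y, so the antecedent holds at x; validity forces ◇^3φ at z, giving a w with zR^3w and yR^1w.
First-order correspondent: forall x forall y forall z ((xRy & x R^2 z) -> exists w (yRw & z R^3 w)).

forall x forall y forall z ((xRy & x R^2 z) -> exists w (yRw & z R^3 w))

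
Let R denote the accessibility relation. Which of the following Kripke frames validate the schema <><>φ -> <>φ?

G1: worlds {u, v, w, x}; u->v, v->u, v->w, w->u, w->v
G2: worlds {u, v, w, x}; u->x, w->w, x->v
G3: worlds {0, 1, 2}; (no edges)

The schema corresponds to transitivity: forall x forall y forall z (Rxy & Ryz -> Rxz).
G1: fails — Ruv and Rvw but not Ruw.
G2: fails — Rux and Rxv but not Ruv.
G3: holds.

G3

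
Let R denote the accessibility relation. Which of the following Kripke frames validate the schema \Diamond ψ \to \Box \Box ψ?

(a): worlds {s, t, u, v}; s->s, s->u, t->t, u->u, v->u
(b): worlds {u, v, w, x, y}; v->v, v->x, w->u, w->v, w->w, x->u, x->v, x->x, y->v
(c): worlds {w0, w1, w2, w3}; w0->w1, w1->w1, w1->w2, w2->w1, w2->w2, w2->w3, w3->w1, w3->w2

none

This is the axiom for a generalized confluence (Geach) condition; its first-order frame correspondent is \forall x \forall y \forall z ((xRy \wedge x R^2 z) \to \exists w (y = w \wedge z = w)).
(a): fails — sRs, sR²u but s ≠ u.
(b): fails — vRv, vR²u but v ≠ u.
(c): fails — w0Rw1, w0R²w2 but w1 ≠ w2.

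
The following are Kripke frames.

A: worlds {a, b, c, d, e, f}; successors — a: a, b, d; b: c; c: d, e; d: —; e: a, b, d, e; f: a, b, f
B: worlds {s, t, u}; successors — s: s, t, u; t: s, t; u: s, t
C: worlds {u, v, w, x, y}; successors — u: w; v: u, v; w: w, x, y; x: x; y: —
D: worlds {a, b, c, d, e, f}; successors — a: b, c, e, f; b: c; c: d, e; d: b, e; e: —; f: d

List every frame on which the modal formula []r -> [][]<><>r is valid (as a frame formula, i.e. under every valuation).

Frame correspondent (Sahlqvist): forall x forall z (x R^2 z -> exists w (xRw & z R^2 w)) — i.e. a generalized confluence (Geach) condition.
A: fails — aR²d but no w with aRw and dR²w.
B: condition met.
C: fails — uR²x but no t with uRt and xR²t.
D: fails — aR²e but no w with aRw and eR²w.
Valid on: B.

B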